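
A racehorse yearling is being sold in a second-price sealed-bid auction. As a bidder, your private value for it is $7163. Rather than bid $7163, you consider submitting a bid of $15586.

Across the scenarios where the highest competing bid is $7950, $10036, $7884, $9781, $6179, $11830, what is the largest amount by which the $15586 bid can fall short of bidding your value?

$7950: truthful gives $0, deviation gives −$787 → loss $787.
$10036: truthful gives $0, deviation gives −$2873 → loss $2873.
$7884: truthful gives $0, deviation gives −$721 → loss $721.
$9781: truthful gives $0, deviation gives −$2618 → loss $2618.
$6179: same outcome either way → loss $0.
$11830: truthful gives $0, deviation gives −$4667 → loss $4667.
Maximum loss: $4667.

$4667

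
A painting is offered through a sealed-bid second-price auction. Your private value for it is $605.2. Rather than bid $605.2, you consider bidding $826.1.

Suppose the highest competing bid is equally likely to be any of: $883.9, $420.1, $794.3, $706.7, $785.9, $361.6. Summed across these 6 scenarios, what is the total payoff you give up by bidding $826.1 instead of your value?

The deviation costs you only when the competing bid falls strictly between $605.2 and $826.1; elsewhere both bids give the same outcome.
$883.9: outcomes coincide → loss $0.
$420.1: outcomes coincide → loss $0.
$794.3: truthful payoff $0, deviation payoff −$189.1 → loss $189.1.
$706.7: truthful payoff $0, deviation payoff −$101.5 → loss $101.5.
$785.9: truthful payoff $0, deviation payoff −$180.7 → loss $180.7.
$361.6: outcomes coincide → loss $0.
Total loss = $189.1 + $101.5 + $180.7 = $471.3.

$471.3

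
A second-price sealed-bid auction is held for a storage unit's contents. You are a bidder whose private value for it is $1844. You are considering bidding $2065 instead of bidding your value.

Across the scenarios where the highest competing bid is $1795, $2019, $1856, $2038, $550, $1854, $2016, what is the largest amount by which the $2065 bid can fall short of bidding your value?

$1795: same outcome either way → loss $0.
$2019: truthful gives $0, deviation gives −$175 → loss $175.
$1856: truthful gives $0, deviation gives −$12 → loss $12.
$2038: truthful gives $0, deviation gives −$194 → loss $194.
$550: same outcome either way → loss $0.
$1854: truthful gives $0, deviation gives −$10 → loss $10.
$2016: truthful gives $0, deviation gives −$172 → loss $172.
Maximum loss: $194.

$194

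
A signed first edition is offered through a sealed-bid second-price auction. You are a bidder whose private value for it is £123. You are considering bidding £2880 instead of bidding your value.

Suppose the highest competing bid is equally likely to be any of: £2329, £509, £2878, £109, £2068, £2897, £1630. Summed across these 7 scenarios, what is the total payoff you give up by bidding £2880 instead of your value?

£8799

The deviation costs you only when the competing bid falls strictly between £123 and £2880; elsewhere both bids give the same outcome.
£2329: truthful payoff £0, deviation payoff −£2206 → loss £2206.
£509: truthful payoff £0, deviation payoff −£386 → loss £386.
£2878: truthful payoff £0, deviation payoff −£2755 → loss £2755.
£109: outcomes coincide → loss £0.
£2068: truthful payoff £0, deviation payoff −£1945 → loss £1945.
£2897: outcomes coincide → loss £0.
£1630: truthful payoff £0, deviation payoff −£1507 → loss £1507.
Total loss = £2206 + £386 + £2755 + £1945 + £1507 = £8799.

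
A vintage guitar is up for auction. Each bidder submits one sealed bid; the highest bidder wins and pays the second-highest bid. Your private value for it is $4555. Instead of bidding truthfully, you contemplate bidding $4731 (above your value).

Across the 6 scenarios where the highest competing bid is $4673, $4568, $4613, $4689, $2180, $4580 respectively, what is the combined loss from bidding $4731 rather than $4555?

The deviation costs you only when the competing bid falls strictly between $4555 and $4731; elsewhere both bids give the same outcome.
$4673: truthful payoff $0, deviation payoff −$118 → loss $118.
$4568: truthful payoff $0, deviation payoff −$13 → loss $13.
$4613: truthful payoff $0, deviation payoff −$58 → loss $58.
$4689: truthful payoff $0, deviation payoff −$134 → loss $134.
$2180: outcomes coincide → loss $0.
$4580: truthful payoff $0, deviation payoff −$25 → loss $25.
Total loss = $118 + $13 + $58 + $134 + $25 = $348.

$348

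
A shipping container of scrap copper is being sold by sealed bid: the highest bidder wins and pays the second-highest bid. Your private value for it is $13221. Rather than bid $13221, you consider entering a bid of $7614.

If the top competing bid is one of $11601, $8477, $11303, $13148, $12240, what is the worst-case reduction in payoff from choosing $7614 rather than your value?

$4744

$11601: truthful gives $1620, deviation gives $0 → loss $1620.
$8477: truthful gives $4744, deviation gives $0 → loss $4744.
$11303: truthful gives $1918, deviation gives $0 → loss $1918.
$13148: truthful gives $73, deviation gives $0 → loss $73.
$12240: truthful gives $981, deviation gives $0 → loss $981.
Maximum loss: $4744.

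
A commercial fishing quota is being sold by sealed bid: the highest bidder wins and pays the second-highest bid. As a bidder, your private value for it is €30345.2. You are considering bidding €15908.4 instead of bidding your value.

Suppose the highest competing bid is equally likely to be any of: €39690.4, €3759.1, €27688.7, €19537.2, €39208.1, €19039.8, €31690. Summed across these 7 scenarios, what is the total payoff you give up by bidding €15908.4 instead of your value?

The deviation costs you only when the competing bid falls strictly between €15908.4 and €30345.2; elsewhere both bids give the same outcome.
€39690.4: outcomes coincide → loss €0.
€3759.1: outcomes coincide → loss €0.
€27688.7: truthful payoff €2656.5, deviation payoff €0 → loss €2656.5.
€19537.2: truthful payoff €10808, deviation payoff €0 → loss €10808.
€39208.1: outcomes coincide → loss €0.
€19039.8: truthful payoff €11305.4, deviation payoff €0 → loss €11305.4.
€31690: outcomes coincide → loss €0.
Total loss = €2656.5 + €10808 + €11305.4 = €24769.9.
Truthful bidding weakly dominates here: raising your bid can only win items priced above your value, and lowering it can only forfeit items priced below.

€24769.9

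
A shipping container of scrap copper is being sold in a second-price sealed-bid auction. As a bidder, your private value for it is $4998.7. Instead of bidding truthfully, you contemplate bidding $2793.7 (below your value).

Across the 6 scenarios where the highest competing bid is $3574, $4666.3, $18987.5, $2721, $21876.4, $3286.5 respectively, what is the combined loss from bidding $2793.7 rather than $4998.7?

$3469.3

The deviation costs you only when the competing bid falls strictly between $2793.7 and $4998.7; elsewhere both bids give the same outcome.
$3574: truthful payoff $1424.7, deviation payoff $0 → loss $1424.7.
$4666.3: truthful payoff $332.4, deviation payoff $0 → loss $332.4.
$18987.5: outcomes coincide → loss $0.
$2721: outcomes coincide → loss $0.
$21876.4: outcomes coincide → loss $0.
$3286.5: truthful payoff $1712.2, deviation payoff $0 → loss $1712.2.
Total loss = $1424.7 + $332.4 + $1712.2 = $3469.3.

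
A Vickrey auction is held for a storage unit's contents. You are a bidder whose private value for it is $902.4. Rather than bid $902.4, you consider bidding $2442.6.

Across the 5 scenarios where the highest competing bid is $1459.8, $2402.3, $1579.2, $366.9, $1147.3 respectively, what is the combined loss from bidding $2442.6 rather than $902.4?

The deviation costs you only when the competing bid falls strictly between $902.4 and $2442.6; elsewhere both bids give the same outcome.
$1459.8: truthful payoff $0, deviation payoff −$557.4 → loss $557.4.
$2402.3: truthful payoff $0, deviation payoff −$1499.9 → loss $1499.9.
$1579.2: truthful payoff $0, deviation payoff −$676.8 → loss $676.8.
$366.9: outcomes coincide → loss $0.
$1147.3: truthful payoff $0, deviation payoff −$244.9 → loss $244.9.
Total loss = $557.4 + $1499.9 + $676.8 + $244.9 = $2979.
In a second-price auction your bid sets only whether you win, not what you pay, so bidding your true value is weakly dominant.

$2979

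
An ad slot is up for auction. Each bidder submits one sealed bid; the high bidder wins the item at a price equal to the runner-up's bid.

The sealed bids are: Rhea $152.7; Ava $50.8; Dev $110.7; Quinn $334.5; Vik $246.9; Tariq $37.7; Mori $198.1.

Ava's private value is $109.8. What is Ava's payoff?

$0

Highest bid: Quinn at $334.5, so Quinn wins.
Second-highest bid: Vik at $246.9 — that is the price the winner pays.
Ava did not win, so Ava pays nothing and receives nothing: payoff $0.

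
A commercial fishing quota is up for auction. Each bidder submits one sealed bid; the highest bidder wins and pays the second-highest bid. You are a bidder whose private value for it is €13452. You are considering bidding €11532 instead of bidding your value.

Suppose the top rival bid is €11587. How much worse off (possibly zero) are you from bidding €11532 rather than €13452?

€1865

Bidding your value €13452: you win (since €13452 > €11587) and pay €11587. Payoff €1865.
Bidding €11532: you lose. Payoff €0.
The competing bid €11587 lies between your shaded bid and your value, so underbidding forfeits an item you could have won at a profitable price.
Loss from deviating = €1865 − (€0) = €1865.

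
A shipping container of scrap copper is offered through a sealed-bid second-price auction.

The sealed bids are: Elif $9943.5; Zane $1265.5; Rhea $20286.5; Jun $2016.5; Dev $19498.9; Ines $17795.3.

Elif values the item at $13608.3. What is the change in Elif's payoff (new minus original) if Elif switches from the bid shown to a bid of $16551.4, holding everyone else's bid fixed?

The highest bid among the other bidders is $20286.5; Elif's bid doesn't change that.
Original bid $9943.5: Elif is not highest (top rival bid is $20286.5); payoff $0.
Alternative bid $16551.4: Elif is not highest (top rival bid is $20286.5); payoff $0.
Change in payoff = $0 − ($0) = $0.

$0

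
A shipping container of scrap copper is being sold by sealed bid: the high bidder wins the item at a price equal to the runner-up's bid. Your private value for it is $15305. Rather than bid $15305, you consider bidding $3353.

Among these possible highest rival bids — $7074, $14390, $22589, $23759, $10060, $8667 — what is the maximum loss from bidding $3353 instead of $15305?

$8231

$7074: truthful gives $8231, deviation gives $0 → loss $8231.
$14390: truthful gives $915, deviation gives $0 → loss $915.
$22589: same outcome either way → loss $0.
$23759: same outcome either way → loss $0.
$10060: truthful gives $5245, deviation gives $0 → loss $5245.
$8667: truthful gives $6638, deviation gives $0 → loss $6638.
Maximum loss: $8231.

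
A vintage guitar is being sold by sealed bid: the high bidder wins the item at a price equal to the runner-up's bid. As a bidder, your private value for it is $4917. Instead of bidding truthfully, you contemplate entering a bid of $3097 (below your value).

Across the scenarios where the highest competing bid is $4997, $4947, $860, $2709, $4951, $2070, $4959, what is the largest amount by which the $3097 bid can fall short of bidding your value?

$4997: same outcome either way → loss $0.
$4947: same outcome either way → loss $0.
$860: same outcome either way → loss $0.
$2709: same outcome either way → loss $0.
$4951: same outcome either way → loss $0.
$2070: same outcome either way → loss $0.
$4959: same outcome either way → loss $0.
Maximum loss: $0.

$0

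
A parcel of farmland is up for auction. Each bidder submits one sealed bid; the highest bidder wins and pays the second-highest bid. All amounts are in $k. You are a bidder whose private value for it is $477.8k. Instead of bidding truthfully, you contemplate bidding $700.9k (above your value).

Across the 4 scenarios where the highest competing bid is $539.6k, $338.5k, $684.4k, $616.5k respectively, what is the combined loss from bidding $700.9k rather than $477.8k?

The deviation costs you only when the competing bid falls strictly between $477.8k and $700.9k; elsewhere both bids give the same outcome.
$539.6k: truthful payoff $0k, deviation payoff −$61.8k → loss $61.8k.
$338.5k: outcomes coincide → loss $0k.
$684.4k: truthful payoff $0k, deviation payoff −$206.6k → loss $206.6k.
$616.5k: truthful payoff $0k, deviation payoff −$138.7k → loss $138.7k.
Total loss = $61.8k + $206.6k + $138.7k = $407.1k.

$407.1k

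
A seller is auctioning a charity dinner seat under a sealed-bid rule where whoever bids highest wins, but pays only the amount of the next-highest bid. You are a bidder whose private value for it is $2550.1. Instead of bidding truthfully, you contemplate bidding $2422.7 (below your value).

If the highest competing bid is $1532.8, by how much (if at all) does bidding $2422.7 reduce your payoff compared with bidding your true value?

Bidding your value $2550.1: you win (since $2550.1 > $1532.8) and pay $1532.8. Payoff $1017.3.
Bidding $2422.7: you win and pay $1532.8. Payoff $2550.1 − $1532.8 = $1017.3.
Difference = $1017.3 − $1017.3 = $0; both bids lead to the same outcome because the competing bid is below both your value and your alternative bid.

$0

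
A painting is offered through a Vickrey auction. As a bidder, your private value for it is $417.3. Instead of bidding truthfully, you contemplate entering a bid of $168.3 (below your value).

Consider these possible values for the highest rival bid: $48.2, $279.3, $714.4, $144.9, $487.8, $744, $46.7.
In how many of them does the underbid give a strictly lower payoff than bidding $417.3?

1

The deviation hurts exactly when the highest competing bid lies strictly between $168.3 and $417.3 — underbidding then forfeits a profitable win.
$48.2: below both → same outcome either way.
$279.3: inside the interval → strictly worse (loss $138).
$714.4: above both → same outcome either way.
$144.9: below both → same outcome either way.
$487.8: above both → same outcome either way.
$744: above both → same outcome either way.
$46.7: below both → same outcome either way.
Count: 1.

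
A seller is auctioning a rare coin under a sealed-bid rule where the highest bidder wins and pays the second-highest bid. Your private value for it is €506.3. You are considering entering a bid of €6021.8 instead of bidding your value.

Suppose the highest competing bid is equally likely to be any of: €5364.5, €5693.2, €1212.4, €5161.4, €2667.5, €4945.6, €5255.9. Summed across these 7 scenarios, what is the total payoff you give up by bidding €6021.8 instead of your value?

€26756.4

The deviation costs you only when the competing bid falls strictly between €506.3 and €6021.8; elsewhere both bids give the same outcome.
€5364.5: truthful payoff €0, deviation payoff −€4858.2 → loss €4858.2.
€5693.2: truthful payoff €0, deviation payoff −€5186.9 → loss €5186.9.
€1212.4: truthful payoff €0, deviation payoff −€706.1 → loss €706.1.
€5161.4: truthful payoff €0, deviation payoff −€4655.1 → loss €4655.1.
€2667.5: truthful payoff €0, deviation payoff −€2161.2 → loss €2161.2.
€4945.6: truthful payoff €0, deviation payoff −€4439.3 → loss €4439.3.
€5255.9: truthful payoff €0, deviation payoff −€4749.6 → loss €4749.6.
Total loss = €4858.2 + €5186.9 + €706.1 + €4655.1 + €2161.2 + €4439.3 + €4749.6 = €26756.4.
Truthful bidding weakly dominates here: raising your bid can only win items priced above your value, and lowering it can only forfeit items priced below.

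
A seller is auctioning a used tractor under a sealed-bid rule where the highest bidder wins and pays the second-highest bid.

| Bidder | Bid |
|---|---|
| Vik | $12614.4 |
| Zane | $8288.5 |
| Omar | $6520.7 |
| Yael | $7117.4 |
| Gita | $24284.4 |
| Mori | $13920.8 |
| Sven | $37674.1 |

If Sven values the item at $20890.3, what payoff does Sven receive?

−$3394.1

Highest bid: Sven at $37674.1, so Sven wins.
Second-highest bid: Gita at $24284.4 — that is the price the winner pays.
Sven's payoff = value − price = $20890.3 − $24284.4 = −$3394.1.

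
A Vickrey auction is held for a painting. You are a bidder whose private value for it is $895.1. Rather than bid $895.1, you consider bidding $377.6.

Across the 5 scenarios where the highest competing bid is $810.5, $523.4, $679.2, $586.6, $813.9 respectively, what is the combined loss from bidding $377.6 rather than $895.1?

$1061.9

The deviation costs you only when the competing bid falls strictly between $377.6 and $895.1; elsewhere both bids give the same outcome.
$810.5: truthful payoff $84.6, deviation payoff $0 → loss $84.6.
$523.4: truthful payoff $371.7, deviation payoff $0 → loss $371.7.
$679.2: truthful payoff $215.9, deviation payoff $0 → loss $215.9.
$586.6: truthful payoff $308.5, deviation payoff $0 → loss $308.5.
$813.9: truthful payoff $81.2, deviation payoff $0 → loss $81.2.
Total loss = $84.6 + $371.7 + $215.9 + $308.5 + $81.2 = $1061.9.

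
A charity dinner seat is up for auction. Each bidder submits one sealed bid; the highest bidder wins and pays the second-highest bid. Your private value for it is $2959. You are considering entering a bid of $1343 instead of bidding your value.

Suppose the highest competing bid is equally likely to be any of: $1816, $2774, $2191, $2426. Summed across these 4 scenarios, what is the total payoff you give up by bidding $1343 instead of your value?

The deviation costs you only when the competing bid falls strictly between $1343 and $2959; elsewhere both bids give the same outcome.
$1816: truthful payoff $1143, deviation payoff $0 → loss $1143.
$2774: truthful payoff $185, deviation payoff $0 → loss $185.
$2191: truthful payoff $768, deviation payoff $0 → loss $768.
$2426: truthful payoff $533, deviation payoff $0 → loss $533.
Total loss = $1143 + $185 + $768 + $533 = $2629.
In a second-price auction your bid sets only whether you win, not what you pay, so bidding your true value is weakly dominant.

$2629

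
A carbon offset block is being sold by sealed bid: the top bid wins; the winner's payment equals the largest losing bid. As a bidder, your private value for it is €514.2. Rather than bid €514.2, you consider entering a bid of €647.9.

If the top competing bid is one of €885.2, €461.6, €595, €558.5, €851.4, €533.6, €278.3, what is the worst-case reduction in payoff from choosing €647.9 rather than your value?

€885.2: same outcome either way → loss €0.
€461.6: same outcome either way → loss €0.
€595: truthful gives €0, deviation gives −€80.8 → loss €80.8.
€558.5: truthful gives €0, deviation gives −€44.3 → loss €44.3.
€851.4: same outcome either way → loss €0.
€533.6: truthful gives €0, deviation gives −€19.4 → loss €19.4.
€278.3: same outcome either way → loss €0.
Maximum loss: €80.8.

€80.8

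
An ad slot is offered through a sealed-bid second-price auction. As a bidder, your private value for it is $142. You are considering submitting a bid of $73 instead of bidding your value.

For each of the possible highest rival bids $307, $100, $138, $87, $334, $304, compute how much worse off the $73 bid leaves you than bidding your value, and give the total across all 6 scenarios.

$101

The deviation costs you only when the competing bid falls strictly between $73 and $142; elsewhere both bids give the same outcome.
$307: outcomes coincide → loss $0.
$100: truthful payoff $42, deviation payoff $0 → loss $42.
$138: truthful payoff $4, deviation payoff $0 → loss $4.
$87: truthful payoff $55, deviation payoff $0 → loss $55.
$334: outcomes coincide → loss $0.
$304: outcomes coincide → loss $0.
Total loss = $42 + $4 + $55 = $101.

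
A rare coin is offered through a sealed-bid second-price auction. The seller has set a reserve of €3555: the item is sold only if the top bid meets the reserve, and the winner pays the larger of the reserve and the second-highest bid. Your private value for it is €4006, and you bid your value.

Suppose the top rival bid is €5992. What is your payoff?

€0

Your bid €4006 is below the highest competing bid €5992, so you lose. Payoff €0.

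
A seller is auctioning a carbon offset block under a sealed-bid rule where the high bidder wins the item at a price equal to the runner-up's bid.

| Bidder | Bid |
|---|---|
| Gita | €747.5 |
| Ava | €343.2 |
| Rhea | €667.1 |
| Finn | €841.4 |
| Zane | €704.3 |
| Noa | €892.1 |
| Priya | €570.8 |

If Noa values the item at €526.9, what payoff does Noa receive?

−€314.5

Highest bid: Noa at €892.1, so Noa wins.
Second-highest bid: Finn at €841.4 — that is the price the winner pays.
Noa's payoff = value − price = €526.9 − €841.4 = −€314.5.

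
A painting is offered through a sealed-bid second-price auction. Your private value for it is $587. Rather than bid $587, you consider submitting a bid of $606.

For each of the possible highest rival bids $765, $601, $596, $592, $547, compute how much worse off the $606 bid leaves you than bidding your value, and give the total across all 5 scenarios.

$28

The deviation costs you only when the competing bid falls strictly between $587 and $606; elsewhere both bids give the same outcome.
$765: outcomes coincide → loss $0.
$601: truthful payoff $0, deviation payoff −$14 → loss $14.
$596: truthful payoff $0, deviation payoff −$9 → loss $9.
$592: truthful payoff $0, deviation payoff −$5 → loss $5.
$547: outcomes coincide → loss $0.
Total loss = $14 + $9 + $5 = $28.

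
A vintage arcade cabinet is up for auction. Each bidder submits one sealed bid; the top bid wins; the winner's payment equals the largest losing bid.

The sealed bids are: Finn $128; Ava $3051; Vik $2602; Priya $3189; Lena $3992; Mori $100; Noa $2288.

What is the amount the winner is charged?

Highest bid: Lena at $3992, so Lena wins.
Second-highest bid: Priya at $3189 — that is the price the winner pays.

$3189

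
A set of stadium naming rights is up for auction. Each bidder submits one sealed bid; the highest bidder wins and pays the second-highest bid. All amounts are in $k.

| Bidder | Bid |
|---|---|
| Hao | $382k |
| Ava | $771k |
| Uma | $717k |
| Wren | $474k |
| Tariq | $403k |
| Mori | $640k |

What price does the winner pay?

$717k

Highest bid: Ava at $771k, so Ava wins.
Second-highest bid: Uma at $717k — that is the price the winner pays.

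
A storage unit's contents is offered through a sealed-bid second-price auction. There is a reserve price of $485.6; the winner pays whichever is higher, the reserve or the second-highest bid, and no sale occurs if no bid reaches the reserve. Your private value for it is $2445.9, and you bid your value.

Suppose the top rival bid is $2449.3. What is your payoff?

Your bid $2445.9 is below the highest competing bid $2449.3, so you lose. Payoff $0.

$0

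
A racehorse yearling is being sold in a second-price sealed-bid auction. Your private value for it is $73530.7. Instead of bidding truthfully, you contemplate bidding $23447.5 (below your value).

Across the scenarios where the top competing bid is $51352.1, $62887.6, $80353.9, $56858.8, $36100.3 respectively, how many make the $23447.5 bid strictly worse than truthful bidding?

The deviation hurts exactly when the highest competing bid lies strictly between $23447.5 and $73530.7 — underbidding then forfeits a profitable win.
$51352.1: inside the interval → strictly worse (loss $22178.6).
$62887.6: inside the interval → strictly worse (loss $10643.1).
$80353.9: above both → same outcome either way.
$56858.8: inside the interval → strictly worse (loss $16671.9).
$36100.3: inside the interval → strictly worse (loss $37430.4).
Count: 4.

4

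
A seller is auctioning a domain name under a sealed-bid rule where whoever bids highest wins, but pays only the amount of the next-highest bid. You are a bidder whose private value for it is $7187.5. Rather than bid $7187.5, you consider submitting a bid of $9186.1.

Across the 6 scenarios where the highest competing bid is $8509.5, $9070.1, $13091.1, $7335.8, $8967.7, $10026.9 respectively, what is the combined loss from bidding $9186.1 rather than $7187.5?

$5133.1

The deviation costs you only when the competing bid falls strictly between $7187.5 and $9186.1; elsewhere both bids give the same outcome.
$8509.5: truthful payoff $0, deviation payoff −$1322 → loss $1322.
$9070.1: truthful payoff $0, deviation payoff −$1882.6 → loss $1882.6.
$13091.1: outcomes coincide → loss $0.
$7335.8: truthful payoff $0, deviation payoff −$148.3 → loss $148.3.
$8967.7: truthful payoff $0, deviation payoff −$1780.2 → loss $1780.2.
$10026.9: outcomes coincide → loss $0.
Total loss = $1322 + $1882.6 + $148.3 + $1780.2 = $5133.1.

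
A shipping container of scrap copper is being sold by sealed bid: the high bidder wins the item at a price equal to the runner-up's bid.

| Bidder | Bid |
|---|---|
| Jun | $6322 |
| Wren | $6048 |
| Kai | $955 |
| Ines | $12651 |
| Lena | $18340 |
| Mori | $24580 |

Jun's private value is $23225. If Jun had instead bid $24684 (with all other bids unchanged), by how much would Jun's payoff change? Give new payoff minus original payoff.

The highest bid among the other bidders is $24580; Jun's bid doesn't change that.
Original bid $6322: Jun is not highest (top rival bid is $24580); payoff $0.
Alternative bid $24684: Jun is highest, pays the top rival bid $24580; payoff $23225 − $24580 = −$1355.
Change in payoff = −$1355 − ($0) = −$1355.

−$1355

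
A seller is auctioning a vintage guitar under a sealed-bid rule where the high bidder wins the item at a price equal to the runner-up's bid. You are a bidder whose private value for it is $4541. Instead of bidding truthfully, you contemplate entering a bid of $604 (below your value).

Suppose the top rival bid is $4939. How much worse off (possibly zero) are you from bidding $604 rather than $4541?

$0

Bidding your value $4541: you lose (since $4541 < $4939). Payoff $0.
Bidding $604: you lose. Payoff $0.
Difference = $0 − $0 = $0; both bids lead to the same outcome because the competing bid is above both your value and your alternative bid.
Truthful bidding weakly dominates here: raising your bid can only win items priced above your value, and lowering it can only forfeit items priced below.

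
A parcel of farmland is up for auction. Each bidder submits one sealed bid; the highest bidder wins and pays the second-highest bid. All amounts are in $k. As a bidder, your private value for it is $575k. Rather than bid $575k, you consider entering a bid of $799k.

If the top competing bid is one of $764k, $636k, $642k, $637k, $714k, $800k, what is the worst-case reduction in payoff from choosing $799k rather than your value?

$189k

$764k: truthful gives $0k, deviation gives −$189k → loss $189k.
$636k: truthful gives $0k, deviation gives −$61k → loss $61k.
$642k: truthful gives $0k, deviation gives −$67k → loss $67k.
$637k: truthful gives $0k, deviation gives −$62k → loss $62k.
$714k: truthful gives $0k, deviation gives −$139k → loss $139k.
$800k: same outcome either way → loss $0k.
Maximum loss: $189k.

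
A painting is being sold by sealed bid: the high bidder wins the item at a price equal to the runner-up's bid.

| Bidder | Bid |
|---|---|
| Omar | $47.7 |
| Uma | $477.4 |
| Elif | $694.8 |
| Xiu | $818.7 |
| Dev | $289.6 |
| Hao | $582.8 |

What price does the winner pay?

$694.8

Highest bid: Xiu at $818.7, so Xiu wins.
Second-highest bid: Elif at $694.8 — that is the price the winner pays.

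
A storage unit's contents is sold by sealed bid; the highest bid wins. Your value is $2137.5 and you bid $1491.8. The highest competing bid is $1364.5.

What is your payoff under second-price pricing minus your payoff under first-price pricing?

$127.3

You have the highest bid, so you win under either rule.
Second-price: pay $1364.5 → payoff $773.
First-price: pay your own bid $1491.8 → payoff $645.7.
Difference = $773 − ($645.7) = $127.3.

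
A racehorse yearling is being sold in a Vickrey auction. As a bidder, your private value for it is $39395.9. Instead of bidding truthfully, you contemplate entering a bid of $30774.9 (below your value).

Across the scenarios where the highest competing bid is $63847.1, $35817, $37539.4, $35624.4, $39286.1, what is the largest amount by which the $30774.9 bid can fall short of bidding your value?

$3771.5

$63847.1: same outcome either way → loss $0.
$35817: truthful gives $3578.9, deviation gives $0 → loss $3578.9.
$37539.4: truthful gives $1856.5, deviation gives $0 → loss $1856.5.
$35624.4: truthful gives $3771.5, deviation gives $0 → loss $3771.5.
$39286.1: truthful gives $109.8, deviation gives $0 → loss $109.8.
Maximum loss: $3771.5.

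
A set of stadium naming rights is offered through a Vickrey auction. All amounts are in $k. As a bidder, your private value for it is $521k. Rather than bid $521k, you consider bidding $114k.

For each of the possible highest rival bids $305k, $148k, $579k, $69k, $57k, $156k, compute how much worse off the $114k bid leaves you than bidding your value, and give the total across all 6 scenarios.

The deviation costs you only when the competing bid falls strictly between $114k and $521k; elsewhere both bids give the same outcome.
$305k: truthful payoff $216k, deviation payoff $0k → loss $216k.
$148k: truthful payoff $373k, deviation payoff $0k → loss $373k.
$579k: outcomes coincide → loss $0k.
$69k: outcomes coincide → loss $0k.
$57k: outcomes coincide → loss $0k.
$156k: truthful payoff $365k, deviation payoff $0k → loss $365k.
Total loss = $216k + $373k + $365k = $954k.
Because the price is fixed by the runner-up's bid, deviating from your value can only change a good outcome into a bad one — never the reverse.

$954k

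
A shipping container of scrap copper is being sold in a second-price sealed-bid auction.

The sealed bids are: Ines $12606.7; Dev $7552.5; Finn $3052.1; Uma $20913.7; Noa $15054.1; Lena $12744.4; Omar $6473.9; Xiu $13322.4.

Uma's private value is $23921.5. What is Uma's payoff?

$8867.4

Highest bid: Uma at $20913.7, so Uma wins.
Second-highest bid: Noa at $15054.1 — that is the price the winner pays.
Uma's payoff = value − price = $23921.5 − $15054.1 = $8867.4.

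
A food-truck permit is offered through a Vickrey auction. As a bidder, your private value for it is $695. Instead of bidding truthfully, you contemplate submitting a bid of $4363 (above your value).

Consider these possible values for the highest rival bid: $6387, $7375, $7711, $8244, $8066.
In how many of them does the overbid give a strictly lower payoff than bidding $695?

0

The deviation hurts exactly when the highest competing bid lies strictly between $695 and $4363 — overbidding then wins at a price above your value.
$6387: above both → same outcome either way.
$7375: above both → same outcome either way.
$7711: above both → same outcome either way.
$8244: above both → same outcome either way.
$8066: above both → same outcome either way.
Count: 0.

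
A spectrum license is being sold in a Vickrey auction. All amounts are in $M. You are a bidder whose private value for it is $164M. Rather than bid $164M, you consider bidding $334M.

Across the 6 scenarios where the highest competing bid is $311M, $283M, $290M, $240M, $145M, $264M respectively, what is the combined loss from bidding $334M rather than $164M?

$568M

The deviation costs you only when the competing bid falls strictly between $164M and $334M; elsewhere both bids give the same outcome.
$311M: truthful payoff $0M, deviation payoff −$147M → loss $147M.
$283M: truthful payoff $0M, deviation payoff −$119M → loss $119M.
$290M: truthful payoff $0M, deviation payoff −$126M → loss $126M.
$240M: truthful payoff $0M, deviation payoff −$76M → loss $76M.
$145M: outcomes coincide → loss $0M.
$264M: truthful payoff $0M, deviation payoff −$100M → loss $100M.
Total loss = $147M + $119M + $126M + $76M + $100M = $568M.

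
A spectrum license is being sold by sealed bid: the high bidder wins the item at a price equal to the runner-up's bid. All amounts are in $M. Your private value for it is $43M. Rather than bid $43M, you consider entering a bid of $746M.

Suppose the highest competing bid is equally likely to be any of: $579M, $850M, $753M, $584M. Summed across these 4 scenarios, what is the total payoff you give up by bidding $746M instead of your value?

$1077M

The deviation costs you only when the competing bid falls strictly between $43M and $746M; elsewhere both bids give the same outcome.
$579M: truthful payoff $0M, deviation payoff −$536M → loss $536M.
$850M: outcomes coincide → loss $0M.
$753M: outcomes coincide → loss $0M.
$584M: truthful payoff $0M, deviation payoff −$541M → loss $541M.
Total loss = $536M + $541M = $1077M.
Because the price is fixed by the runner-up's bid, deviating from your value can only change a good outcome into a bad one — never the reverse.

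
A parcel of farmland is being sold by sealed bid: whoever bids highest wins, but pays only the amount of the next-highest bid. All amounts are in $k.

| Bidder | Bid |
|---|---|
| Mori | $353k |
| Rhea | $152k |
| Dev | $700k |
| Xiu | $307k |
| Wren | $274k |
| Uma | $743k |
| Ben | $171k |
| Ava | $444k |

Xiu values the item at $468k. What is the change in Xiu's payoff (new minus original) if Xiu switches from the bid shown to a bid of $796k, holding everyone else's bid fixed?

−$275k

The highest bid among the other bidders is $743k; Xiu's bid doesn't change that.
Original bid $307k: Xiu is not highest (top rival bid is $743k); payoff $0k.
Alternative bid $796k: Xiu is highest, pays the top rival bid $743k; payoff $468k − $743k = −$275k.
Change in payoff = −$275k − ($0k) = −$275k.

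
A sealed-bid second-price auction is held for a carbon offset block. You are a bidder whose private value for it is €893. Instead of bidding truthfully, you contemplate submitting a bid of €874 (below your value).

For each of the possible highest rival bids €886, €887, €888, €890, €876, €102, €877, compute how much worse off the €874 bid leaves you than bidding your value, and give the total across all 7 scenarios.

€54

The deviation costs you only when the competing bid falls strictly between €874 and €893; elsewhere both bids give the same outcome.
€886: truthful payoff €7, deviation payoff €0 → loss €7.
€887: truthful payoff €6, deviation payoff €0 → loss €6.
€888: truthful payoff €5, deviation payoff €0 → loss €5.
€890: truthful payoff €3, deviation payoff €0 → loss €3.
€876: truthful payoff €17, deviation payoff €0 → loss €17.
€102: outcomes coincide → loss €0.
€877: truthful payoff €16, deviation payoff €0 → loss €16.
Total loss = €7 + €6 + €5 + €3 + €17 + €16 = €54.
In a second-price auction your bid sets only whether you win, not what you pay, so bidding your true value is weakly dominant.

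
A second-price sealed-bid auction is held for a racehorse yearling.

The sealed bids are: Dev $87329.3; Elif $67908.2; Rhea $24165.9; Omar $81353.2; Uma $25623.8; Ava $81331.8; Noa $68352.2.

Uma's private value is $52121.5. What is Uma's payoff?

$0

Highest bid: Dev at $87329.3, so Dev wins.
Second-highest bid: Omar at $81353.2 — that is the price the winner pays.
Uma did not win, so Uma pays nothing and receives nothing: payoff $0.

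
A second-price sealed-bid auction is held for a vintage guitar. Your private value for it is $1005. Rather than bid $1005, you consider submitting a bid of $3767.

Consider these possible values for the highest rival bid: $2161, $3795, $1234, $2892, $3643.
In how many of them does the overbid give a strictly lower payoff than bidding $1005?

4

The deviation hurts exactly when the highest competing bid lies strictly between $1005 and $3767 — overbidding then wins at a price above your value.
$2161: inside the interval → strictly worse (loss $1156).
$3795: above both → same outcome either way.
$1234: inside the interval → strictly worse (loss $229).
$2892: inside the interval → strictly worse (loss $1887).
$3643: inside the interval → strictly worse (loss $2638).
Count: 4.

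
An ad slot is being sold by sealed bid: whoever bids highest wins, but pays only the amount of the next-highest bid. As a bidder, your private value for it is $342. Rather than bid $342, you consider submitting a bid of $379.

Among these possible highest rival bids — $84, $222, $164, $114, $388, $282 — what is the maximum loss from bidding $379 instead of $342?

$0

$84: same outcome either way → loss $0.
$222: same outcome either way → loss $0.
$164: same outcome either way → loss $0.
$114: same outcome either way → loss $0.
$388: same outcome either way → loss $0.
$282: same outcome either way → loss $0.
Maximum loss: $0.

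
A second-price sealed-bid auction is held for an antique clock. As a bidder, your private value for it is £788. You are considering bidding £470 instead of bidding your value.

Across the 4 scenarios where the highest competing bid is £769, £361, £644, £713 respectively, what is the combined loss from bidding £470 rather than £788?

£238

The deviation costs you only when the competing bid falls strictly between £470 and £788; elsewhere both bids give the same outcome.
£769: truthful payoff £19, deviation payoff £0 → loss £19.
£361: outcomes coincide → loss £0.
£644: truthful payoff £144, deviation payoff £0 → loss £144.
£713: truthful payoff £75, deviation payoff £0 → loss £75.
Total loss = £19 + £144 + £75 = £238.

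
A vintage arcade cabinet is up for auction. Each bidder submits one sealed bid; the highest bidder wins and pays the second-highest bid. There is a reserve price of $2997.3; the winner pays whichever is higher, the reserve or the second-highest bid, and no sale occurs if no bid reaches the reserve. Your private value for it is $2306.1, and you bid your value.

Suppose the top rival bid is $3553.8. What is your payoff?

Your bid $2306.1 is below the highest competing bid $3553.8, so you lose. Payoff $0.

$0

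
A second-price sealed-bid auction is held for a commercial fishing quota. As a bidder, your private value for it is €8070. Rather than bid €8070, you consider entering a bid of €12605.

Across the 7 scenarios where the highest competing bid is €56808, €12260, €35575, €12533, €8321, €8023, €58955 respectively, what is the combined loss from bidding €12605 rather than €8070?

The deviation costs you only when the competing bid falls strictly between €8070 and €12605; elsewhere both bids give the same outcome.
€56808: outcomes coincide → loss €0.
€12260: truthful payoff €0, deviation payoff −€4190 → loss €4190.
€35575: outcomes coincide → loss €0.
€12533: truthful payoff €0, deviation payoff −€4463 → loss €4463.
€8321: truthful payoff €0, deviation payoff −€251 → loss €251.
€8023: outcomes coincide → loss €0.
€58955: outcomes coincide → loss €0.
Total loss = €4190 + €4463 + €251 = €8904.
In a second-price auction your bid sets only whether you win, not what you pay, so bidding your true value is weakly dominant.

€8904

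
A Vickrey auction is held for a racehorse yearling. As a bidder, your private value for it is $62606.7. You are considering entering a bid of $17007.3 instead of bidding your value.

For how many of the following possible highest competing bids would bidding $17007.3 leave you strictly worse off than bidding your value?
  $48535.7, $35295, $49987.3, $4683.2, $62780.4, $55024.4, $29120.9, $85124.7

5

The deviation hurts exactly when the highest competing bid lies strictly between $17007.3 and $62606.7 — underbidding then forfeits a profitable win.
$48535.7: inside the interval → strictly worse (loss $14071).
$35295: inside the interval → strictly worse (loss $27311.7).
$49987.3: inside the interval → strictly worse (loss $12619.4).
$4683.2: below both → same outcome either way.
$62780.4: above both → same outcome either way.
$55024.4: inside the interval → strictly worse (loss $7582.3).
$29120.9: inside the interval → strictly worse (loss $33485.8).
$85124.7: above both → same outcome either way.
Count: 5.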